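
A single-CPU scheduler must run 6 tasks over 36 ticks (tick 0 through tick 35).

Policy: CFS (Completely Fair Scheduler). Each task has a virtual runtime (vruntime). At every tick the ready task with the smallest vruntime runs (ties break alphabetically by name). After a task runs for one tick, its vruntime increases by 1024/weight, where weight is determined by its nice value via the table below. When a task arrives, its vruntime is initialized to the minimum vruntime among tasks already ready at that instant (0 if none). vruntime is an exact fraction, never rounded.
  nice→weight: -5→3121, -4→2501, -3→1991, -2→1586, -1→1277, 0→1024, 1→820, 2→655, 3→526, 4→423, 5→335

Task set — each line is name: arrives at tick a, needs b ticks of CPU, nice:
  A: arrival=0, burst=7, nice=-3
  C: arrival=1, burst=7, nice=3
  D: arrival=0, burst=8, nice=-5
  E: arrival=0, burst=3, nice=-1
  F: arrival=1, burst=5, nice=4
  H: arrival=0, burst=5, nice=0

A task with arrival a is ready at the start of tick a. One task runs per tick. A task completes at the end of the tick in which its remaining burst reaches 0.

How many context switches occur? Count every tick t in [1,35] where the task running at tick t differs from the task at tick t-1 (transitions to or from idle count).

t=0: vr[A=0 D=0 E=0 H=0] → run A
t=1: vr[A=1024/1991 C=0 D=0 E=0 F=0 H=0] → run C
t=2: vr[A=1024/1991 C=512/263 D=0 E=0 F=0 H=0] → run D
t=3: vr[A=1024/1991 C=512/263 D=1024/3121 E=0 F=0 H=0] → run E
t=4: vr[A=1024/1991 C=512/263 D=1024/3121 E=1024/1277 F=0 H=0] → run F
t=5: vr[A=1024/1991 C=512/263 D=1024/3121 E=1024/1277 F=1024/423 H=0] → run H
t=6: vr[A=1024/1991 C=512/263 D=1024/3121 E=1024/1277 F=1024/423 H=1] → run D
t=7: vr[A=1024/1991 C=512/263 D=2048/3121 E=1024/1277 F=1024/423 H=1] → run A
t=8: vr[A=2048/1991 C=512/263 D=2048/3121 E=1024/1277 F=1024/423 H=1] → run D
t=9: vr[A=2048/1991 C=512/263 D=3072/3121 E=1024/1277 F=1024/423 H=1] → run E
t=10: vr[A=2048/1991 C=512/263 D=3072/3121 E=2048/1277 F=1024/423 H=1] → run D
t=11: vr[A=2048/1991 C=512/263 D=4096/3121 E=2048/1277 F=1024/423 H=1] → run H
t=12: vr[A=2048/1991 C=512/263 D=4096/3121 E=2048/1277 F=1024/423 H=2] → run A
t=13: vr[A=3072/1991 C=512/263 D=4096/3121 E=2048/1277 F=1024/423 H=2] → run D
t=14: vr[A=3072/1991 C=512/263 D=5120/3121 E=2048/1277 F=1024/423 H=2] → run A
t=15: vr[A=4096/1991 C=512/263 D=5120/3121 E=2048/1277 F=1024/423 H=2] → run E
t=16: vr[A=4096/1991 C=512/263 D=5120/3121 F=1024/423 H=2] → run D
t=17: vr[A=4096/1991 C=512/263 D=6144/3121 F=1024/423 H=2] → run C
t=18: vr[A=4096/1991 C=1024/263 D=6144/3121 F=1024/423 H=2] → run D
t=19: vr[A=4096/1991 C=1024/263 D=7168/3121 F=1024/423 H=2] → run H
t=20: vr[A=4096/1991 C=1024/263 D=7168/3121 F=1024/423 H=3] → run A
t=21: vr[A=5120/1991 C=1024/263 D=7168/3121 F=1024/423 H=3] → run D
t=22: vr[A=5120/1991 C=1024/263 F=1024/423 H=3] → run F
t=23: vr[A=5120/1991 C=1024/263 F=2048/423 H=3] → run A
t=24: vr[A=6144/1991 C=1024/263 F=2048/423 H=3] → run H
t=25: vr[A=6144/1991 C=1024/263 F=2048/423 H=4] → run A
t=26: vr[C=1024/263 F=2048/423 H=4] → run C
t=27: vr[C=1536/263 F=2048/423 H=4] → run H
t=28: vr[C=1536/263 F=2048/423] → run F
t=29: vr[C=1536/263 F=1024/141] → run C
t=30: vr[C=2048/263 F=1024/141] → run F
t=31: vr[C=2048/263 F=4096/423] → run C
t=32: vr[C=2560/263 F=4096/423] → run F
t=33: vr[C=2560/263] → run C
t=34: vr[C=3072/263] → run C
t=35: (idle)

context switches = 34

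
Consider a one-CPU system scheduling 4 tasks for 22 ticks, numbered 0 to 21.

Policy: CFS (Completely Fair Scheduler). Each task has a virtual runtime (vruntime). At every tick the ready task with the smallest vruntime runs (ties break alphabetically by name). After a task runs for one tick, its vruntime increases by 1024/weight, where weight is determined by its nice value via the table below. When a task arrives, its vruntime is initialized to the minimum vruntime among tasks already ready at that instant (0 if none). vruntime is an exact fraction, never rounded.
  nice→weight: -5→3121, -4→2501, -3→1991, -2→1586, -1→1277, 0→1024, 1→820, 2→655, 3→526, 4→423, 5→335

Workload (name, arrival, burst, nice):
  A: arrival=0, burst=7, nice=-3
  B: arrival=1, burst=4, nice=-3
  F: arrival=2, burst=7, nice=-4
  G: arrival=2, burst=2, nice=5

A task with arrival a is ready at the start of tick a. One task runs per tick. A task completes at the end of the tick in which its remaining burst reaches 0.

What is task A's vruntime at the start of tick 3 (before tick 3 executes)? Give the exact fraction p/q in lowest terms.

t=0: vr[A=0] → run A
t=1: vr[A=1024/1991 B=1024/1991] → run A
t=2: vr[A=2048/1991 B=1024/1991 F=1024/1991 G=1024/1991] → run B
t=3: vr[A=2048/1991 B=2048/1991 F=1024/1991 G=1024/1991] → run F
t=4: vr[A=2048/1991 B=2048/1991 F=4599808/4979491 G=1024/1991] → run G
t=5: vr[A=2048/1991 B=2048/1991 F=4599808/4979491 G=2381824/666985] → run F
t=6: vr[A=2048/1991 B=2048/1991 F=6638592/4979491 G=2381824/666985] → run A
t=7: vr[A=3072/1991 B=2048/1991 F=6638592/4979491 G=2381824/666985] → run B
t=8: vr[A=3072/1991 B=3072/1991 F=6638592/4979491 G=2381824/666985] → run F
t=9: vr[A=3072/1991 B=3072/1991 F=8677376/4979491 G=2381824/666985] → run A
t=10: vr[A=4096/1991 B=3072/1991 F=8677376/4979491 G=2381824/666985] → run B
t=11: vr[A=4096/1991 B=4096/1991 F=8677376/4979491 G=2381824/666985] → run F
t=12: vr[A=4096/1991 B=4096/1991 F=10716160/4979491 G=2381824/666985] → run A
t=13: vr[A=5120/1991 B=4096/1991 F=10716160/4979491 G=2381824/666985] → run B
t=14: vr[A=5120/1991 F=10716160/4979491 G=2381824/666985] → run F
t=15: vr[A=5120/1991 F=12754944/4979491 G=2381824/666985] → run F
t=16: vr[A=5120/1991 F=14793728/4979491 G=2381824/666985] → run A
t=17: vr[A=6144/1991 F=14793728/4979491 G=2381824/666985] → run F
t=18: vr[A=6144/1991 G=2381824/666985] → run A
t=19: vr[G=2381824/666985] → run G
t=20: (idle)
t=21: (idle)

vruntime(A, start of tick 3) = 2048/1991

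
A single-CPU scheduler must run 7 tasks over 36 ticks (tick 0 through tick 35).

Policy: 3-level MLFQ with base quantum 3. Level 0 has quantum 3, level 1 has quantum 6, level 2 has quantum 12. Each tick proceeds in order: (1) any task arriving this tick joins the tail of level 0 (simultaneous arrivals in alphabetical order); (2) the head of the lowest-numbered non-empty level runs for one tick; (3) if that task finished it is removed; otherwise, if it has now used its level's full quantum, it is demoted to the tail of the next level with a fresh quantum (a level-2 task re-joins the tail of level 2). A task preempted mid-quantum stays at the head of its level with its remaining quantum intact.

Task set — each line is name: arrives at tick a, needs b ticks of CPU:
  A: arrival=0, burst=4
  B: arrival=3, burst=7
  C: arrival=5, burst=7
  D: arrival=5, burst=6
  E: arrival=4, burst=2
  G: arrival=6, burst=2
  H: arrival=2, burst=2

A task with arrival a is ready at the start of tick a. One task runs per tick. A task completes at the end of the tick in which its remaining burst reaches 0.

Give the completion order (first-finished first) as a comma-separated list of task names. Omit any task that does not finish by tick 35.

t=0: L0/L1/L2 = A/-/- → run A
t=1: L0/L1/L2 = A/-/- → run A
t=2: L0/L1/L2 = AH/-/- → run A
t=3: L0/L1/L2 = HB/A/- → run H
t=4: L0/L1/L2 = HBE/A/- → run H
t=5: L0/L1/L2 = BECD/A/- → run B
t=6: L0/L1/L2 = BECDG/A/- → run B
t=7: L0/L1/L2 = BECDG/A/- → run B
t=8: L0/L1/L2 = ECDG/AB/- → run E
t=9: L0/L1/L2 = ECDG/AB/- → run E
t=10: L0/L1/L2 = CDG/AB/- → run C
t=11: L0/L1/L2 = CDG/AB/- → run C
t=12: L0/L1/L2 = CDG/AB/- → run C
t=13: L0/L1/L2 = DG/ABC/- → run D
t=14: L0/L1/L2 = DG/ABC/- → run D
t=15: L0/L1/L2 = DG/ABC/- → run D
t=16: L0/L1/L2 = G/ABCD/- → run G
t=17: L0/L1/L2 = G/ABCD/- → run G
t=18: L0/L1/L2 = -/ABCD/- → run A
t=19: L0/L1/L2 = -/BCD/- → run B
t=20: L0/L1/L2 = -/BCD/- → run B
t=21: L0/L1/L2 = -/BCD/- → run B
t=22: L0/L1/L2 = -/BCD/- → run B
t=23: L0/L1/L2 = -/CD/- → run C
t=24: L0/L1/L2 = -/CD/- → run C
t=25: L0/L1/L2 = -/CD/- → run C
t=26: L0/L1/L2 = -/CD/- → run C
t=27: L0/L1/L2 = -/D/- → run D
t=28: L0/L1/L2 = -/D/- → run D
t=29: L0/L1/L2 = -/D/- → run D
t=30: (idle)
t=31: (idle)
t=32: (idle)
t=33: (idle)
t=34: (idle)
t=35: (idle)

completion order = H, E, G, A, B, C, D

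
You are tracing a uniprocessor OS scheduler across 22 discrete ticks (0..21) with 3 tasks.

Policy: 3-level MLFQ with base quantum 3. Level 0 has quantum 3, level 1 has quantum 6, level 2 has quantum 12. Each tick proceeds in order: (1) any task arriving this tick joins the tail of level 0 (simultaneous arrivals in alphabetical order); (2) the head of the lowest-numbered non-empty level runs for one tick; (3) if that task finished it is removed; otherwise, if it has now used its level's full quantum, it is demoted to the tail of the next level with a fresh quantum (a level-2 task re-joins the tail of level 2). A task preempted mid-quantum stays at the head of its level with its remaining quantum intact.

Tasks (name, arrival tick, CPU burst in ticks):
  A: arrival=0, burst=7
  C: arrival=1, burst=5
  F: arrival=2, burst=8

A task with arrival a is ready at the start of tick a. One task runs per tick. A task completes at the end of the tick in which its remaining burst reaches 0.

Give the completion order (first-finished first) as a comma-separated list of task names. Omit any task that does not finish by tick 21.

t=0: L0/L1/L2 = A/-/- → run A
t=1: L0/L1/L2 = AC/-/- → run A
t=2: L0/L1/L2 = ACF/-/- → run A
t=3: L0/L1/L2 = CF/A/- → run C
t=4: L0/L1/L2 = CF/A/- → run C
t=5: L0/L1/L2 = CF/A/- → run C
t=6: L0/L1/L2 = F/AC/- → run F
t=7: L0/L1/L2 = F/AC/- → run F
t=8: L0/L1/L2 = F/AC/- → run F
t=9: L0/L1/L2 = -/ACF/- → run A
t=10: L0/L1/L2 = -/ACF/- → run A
t=11: L0/L1/L2 = -/ACF/- → run A
t=12: L0/L1/L2 = -/ACF/- → run A
t=13: L0/L1/L2 = -/CF/- → run C
t=14: L0/L1/L2 = -/CF/- → run C
t=15: L0/L1/L2 = -/F/- → run F
t=16: L0/L1/L2 = -/F/- → run F
t=17: L0/L1/L2 = -/F/- → run F
t=18: L0/L1/L2 = -/F/- → run F
t=19: L0/L1/L2 = -/F/- → run F
t=20: (idle)
t=21: (idle)

completion order = A, C, F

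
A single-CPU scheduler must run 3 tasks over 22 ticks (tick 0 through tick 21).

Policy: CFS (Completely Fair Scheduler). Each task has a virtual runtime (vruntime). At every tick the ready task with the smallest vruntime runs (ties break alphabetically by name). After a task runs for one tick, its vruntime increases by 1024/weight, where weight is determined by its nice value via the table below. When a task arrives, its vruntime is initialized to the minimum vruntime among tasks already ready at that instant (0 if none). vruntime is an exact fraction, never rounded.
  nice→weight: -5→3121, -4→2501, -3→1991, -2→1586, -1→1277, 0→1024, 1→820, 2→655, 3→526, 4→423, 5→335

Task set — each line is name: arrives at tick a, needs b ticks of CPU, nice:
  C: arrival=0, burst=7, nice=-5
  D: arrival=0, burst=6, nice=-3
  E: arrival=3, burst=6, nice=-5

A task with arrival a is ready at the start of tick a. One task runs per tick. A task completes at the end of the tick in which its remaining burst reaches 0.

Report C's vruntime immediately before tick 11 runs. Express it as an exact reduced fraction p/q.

t=0: vr[C=0 D=0] → run C
t=1: vr[C=1024/3121 D=0] → run D
t=2: vr[C=1024/3121 D=1024/1991] → run C
t=3: vr[C=2048/3121 D=1024/1991 E=1024/1991] → run D
t=4: vr[C=2048/3121 D=2048/1991 E=1024/1991] → run E
t=5: vr[C=2048/3121 D=2048/1991 E=5234688/6213911] → run C
t=6: vr[C=3072/3121 D=2048/1991 E=5234688/6213911] → run E
t=7: vr[C=3072/3121 D=2048/1991 E=7273472/6213911] → run C
t=8: vr[C=4096/3121 D=2048/1991 E=7273472/6213911] → run D
t=9: vr[C=4096/3121 D=3072/1991 E=7273472/6213911] → run E
t=10: vr[C=4096/3121 D=3072/1991 E=9312256/6213911] → run C
t=11: vr[C=5120/3121 D=3072/1991 E=9312256/6213911] → run E
t=12: vr[C=5120/3121 D=3072/1991 E=11351040/6213911] → run D
t=13: vr[C=5120/3121 D=4096/1991 E=11351040/6213911] → run C
t=14: vr[C=6144/3121 D=4096/1991 E=11351040/6213911] → run E
t=15: vr[C=6144/3121 D=4096/1991 E=13389824/6213911] → run C
t=16: vr[D=4096/1991 E=13389824/6213911] → run D
t=17: vr[D=5120/1991 E=13389824/6213911] → run E
t=18: vr[D=5120/1991] → run D
t=19: (idle)
t=20: (idle)
t=21: (idle)

vruntime(C, start of tick 11) = 5120/3121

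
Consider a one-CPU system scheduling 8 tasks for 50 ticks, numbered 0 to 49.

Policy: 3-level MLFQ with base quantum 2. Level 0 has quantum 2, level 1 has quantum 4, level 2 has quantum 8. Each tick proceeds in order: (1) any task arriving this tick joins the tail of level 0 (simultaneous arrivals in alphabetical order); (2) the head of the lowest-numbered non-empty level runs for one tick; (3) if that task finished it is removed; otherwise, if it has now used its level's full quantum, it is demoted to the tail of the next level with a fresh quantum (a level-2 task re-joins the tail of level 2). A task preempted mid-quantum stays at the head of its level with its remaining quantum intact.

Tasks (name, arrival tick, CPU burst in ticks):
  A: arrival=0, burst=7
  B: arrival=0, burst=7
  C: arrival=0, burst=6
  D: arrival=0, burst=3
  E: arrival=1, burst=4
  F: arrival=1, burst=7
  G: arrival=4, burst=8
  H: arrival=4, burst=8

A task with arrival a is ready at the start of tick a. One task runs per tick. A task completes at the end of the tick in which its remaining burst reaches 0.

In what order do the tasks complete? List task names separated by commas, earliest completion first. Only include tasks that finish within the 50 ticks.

completion order = C, D, E, A, B, F, G, H

t=0: L0/L1/L2 = ABCD/-/- → run A
t=1: L0/L1/L2 = ABCDEF/-/- → run A
t=2: L0/L1/L2 = BCDEF/A/- → run B
t=3: L0/L1/L2 = BCDEF/A/- → run B
t=4: L0/L1/L2 = CDEFGH/AB/- → run C
t=5: L0/L1/L2 = CDEFGH/AB/- → run C
t=6: L0/L1/L2 = DEFGH/ABC/- → run D
t=7: L0/L1/L2 = DEFGH/ABC/- → run D
t=8: L0/L1/L2 = EFGH/ABCD/- → run E
t=9: L0/L1/L2 = EFGH/ABCD/- → run E
t=10: L0/L1/L2 = FGH/ABCDE/- → run F
t=11: L0/L1/L2 = FGH/ABCDE/- → run F
t=12: L0/L1/L2 = GH/ABCDEF/- → run G
t=13: L0/L1/L2 = GH/ABCDEF/- → run G
t=14: L0/L1/L2 = H/ABCDEFG/- → run H
t=15: L0/L1/L2 = H/ABCDEFG/- → run H
t=16: L0/L1/L2 = -/ABCDEFGH/- → run A
t=17: L0/L1/L2 = -/ABCDEFGH/- → run A
t=18: L0/L1/L2 = -/ABCDEFGH/- → run A
t=19: L0/L1/L2 = -/ABCDEFGH/- → run A
t=20: L0/L1/L2 = -/BCDEFGH/A → run B
t=21: L0/L1/L2 = -/BCDEFGH/A → run B
t=22: L0/L1/L2 = -/BCDEFGH/A → run B
t=23: L0/L1/L2 = -/BCDEFGH/A → run B
t=24: L0/L1/L2 = -/CDEFGH/AB → run C
t=25: L0/L1/L2 = -/CDEFGH/AB → run C
t=26: L0/L1/L2 = -/CDEFGH/AB → run C
t=27: L0/L1/L2 = -/CDEFGH/AB → run C
t=28: L0/L1/L2 = -/DEFGH/AB → run D
t=29: L0/L1/L2 = -/EFGH/AB → run E
t=30: L0/L1/L2 = -/EFGH/AB → run E
t=31: L0/L1/L2 = -/FGH/AB → run F
t=32: L0/L1/L2 = -/FGH/AB → run F
t=33: L0/L1/L2 = -/FGH/AB → run F
t=34: L0/L1/L2 = -/FGH/AB → run F
t=35: L0/L1/L2 = -/GH/ABF → run G
t=36: L0/L1/L2 = -/GH/ABF → run G
t=37: L0/L1/L2 = -/GH/ABF → run G
t=38: L0/L1/L2 = -/GH/ABF → run G
t=39: L0/L1/L2 = -/H/ABFG → run H
t=40: L0/L1/L2 = -/H/ABFG → run H
t=41: L0/L1/L2 = -/H/ABFG → run H
t=42: L0/L1/L2 = -/H/ABFG → run H
t=43: L0/L1/L2 = -/-/ABFGH → run A
t=44: L0/L1/L2 = -/-/BFGH → run B
t=45: L0/L1/L2 = -/-/FGH → run F
t=46: L0/L1/L2 = -/-/GH → run G
t=47: L0/L1/L2 = -/-/GH → run G
t=48: L0/L1/L2 = -/-/H → run H
t=49: L0/L1/L2 = -/-/H → run H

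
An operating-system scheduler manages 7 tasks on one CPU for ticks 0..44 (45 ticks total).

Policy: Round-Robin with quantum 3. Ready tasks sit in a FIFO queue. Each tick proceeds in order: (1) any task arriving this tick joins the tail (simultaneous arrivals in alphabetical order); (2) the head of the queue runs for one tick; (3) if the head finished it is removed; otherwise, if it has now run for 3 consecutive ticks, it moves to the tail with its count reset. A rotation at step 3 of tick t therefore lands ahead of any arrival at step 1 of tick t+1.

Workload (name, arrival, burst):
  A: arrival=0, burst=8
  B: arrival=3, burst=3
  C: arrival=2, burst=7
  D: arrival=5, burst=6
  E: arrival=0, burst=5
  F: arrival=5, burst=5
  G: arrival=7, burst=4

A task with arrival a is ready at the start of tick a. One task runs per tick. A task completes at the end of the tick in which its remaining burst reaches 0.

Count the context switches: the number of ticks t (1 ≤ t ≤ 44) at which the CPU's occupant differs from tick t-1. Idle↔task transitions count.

t=0: queue=[A,E] q_used=0 → run A
t=1: queue=[A,E] q_used=1 → run A
t=2: queue=[A,E,C] q_used=2 → run A
t=3: queue=[E,C,A,B] q_used=0 → run E
t=4: queue=[E,C,A,B] q_used=1 → run E
t=5: queue=[E,C,A,B,D,F] q_used=2 → run E
t=6: queue=[C,A,B,D,F,E] q_used=0 → run C
t=7: queue=[C,A,B,D,F,E,G] q_used=1 → run C
t=8: queue=[C,A,B,D,F,E,G] q_used=2 → run C
t=9: queue=[A,B,D,F,E,G,C] q_used=0 → run A
t=10: queue=[A,B,D,F,E,G,C] q_used=1 → run A
t=11: queue=[A,B,D,F,E,G,C] q_used=2 → run A
t=12: queue=[B,D,F,E,G,C,A] q_used=0 → run B
t=13: queue=[B,D,F,E,G,C,A] q_used=1 → run B
t=14: queue=[B,D,F,E,G,C,A] q_used=2 → run B
t=15: queue=[D,F,E,G,C,A] q_used=0 → run D
t=16: queue=[D,F,E,G,C,A] q_used=1 → run D
t=17: queue=[D,F,E,G,C,A] q_used=2 → run D
t=18: queue=[F,E,G,C,A,D] q_used=0 → run F
t=19: queue=[F,E,G,C,A,D] q_used=1 → run F
t=20: queue=[F,E,G,C,A,D] q_used=2 → run F
t=21: queue=[E,G,C,A,D,F] q_used=0 → run E
t=22: queue=[E,G,C,A,D,F] q_used=1 → run E
t=23: queue=[G,C,A,D,F] q_used=0 → run G
t=24: queue=[G,C,A,D,F] q_used=1 → run G
t=25: queue=[G,C,A,D,F] q_used=2 → run G
t=26: queue=[C,A,D,F,G] q_used=0 → run C
t=27: queue=[C,A,D,F,G] q_used=1 → run C
t=28: queue=[C,A,D,F,G] q_used=2 → run C
t=29: queue=[A,D,F,G,C] q_used=0 → run A
t=30: queue=[A,D,F,G,C] q_used=1 → run A
t=31: queue=[D,F,G,C] q_used=0 → run D
t=32: queue=[D,F,G,C] q_used=1 → run D
t=33: queue=[D,F,G,C] q_used=2 → run D
t=34: queue=[F,G,C] q_used=0 → run F
t=35: queue=[F,G,C] q_used=1 → run F
t=36: queue=[G,C] q_used=0 → run G
t=37: queue=[C] q_used=0 → run C
t=38: (idle)
t=39: (idle)
t=40: (idle)
t=41: (idle)
t=42: (idle)
t=43: (idle)
t=44: (idle)

context switches = 15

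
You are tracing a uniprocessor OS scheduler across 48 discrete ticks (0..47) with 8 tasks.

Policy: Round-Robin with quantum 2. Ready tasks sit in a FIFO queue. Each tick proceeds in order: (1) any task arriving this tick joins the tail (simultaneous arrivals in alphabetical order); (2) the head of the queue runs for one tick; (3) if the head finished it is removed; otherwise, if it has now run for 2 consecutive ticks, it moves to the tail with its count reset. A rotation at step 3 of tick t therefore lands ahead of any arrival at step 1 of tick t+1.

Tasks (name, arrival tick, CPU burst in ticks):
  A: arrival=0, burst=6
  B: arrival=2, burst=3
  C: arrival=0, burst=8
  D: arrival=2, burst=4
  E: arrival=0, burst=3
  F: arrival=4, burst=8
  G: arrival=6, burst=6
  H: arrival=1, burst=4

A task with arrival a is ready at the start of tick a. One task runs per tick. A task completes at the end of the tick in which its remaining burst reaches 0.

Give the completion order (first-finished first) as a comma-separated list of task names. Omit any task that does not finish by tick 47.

t=0: queue=[A,C,E] q_used=0 → run A
t=1: queue=[A,C,E,H] q_used=1 → run A
t=2: queue=[C,E,H,A,B,D] q_used=0 → run C
t=3: queue=[C,E,H,A,B,D] q_used=1 → run C
t=4: queue=[E,H,A,B,D,C,F] q_used=0 → run E
t=5: queue=[E,H,A,B,D,C,F] q_used=1 → run E
t=6: queue=[H,A,B,D,C,F,E,G] q_used=0 → run H
t=7: queue=[H,A,B,D,C,F,E,G] q_used=1 → run H
t=8: queue=[A,B,D,C,F,E,G,H] q_used=0 → run A
t=9: queue=[A,B,D,C,F,E,G,H] q_used=1 → run A
t=10: queue=[B,D,C,F,E,G,H,A] q_used=0 → run B
t=11: queue=[B,D,C,F,E,G,H,A] q_used=1 → run B
t=12: queue=[D,C,F,E,G,H,A,B] q_used=0 → run D
t=13: queue=[D,C,F,E,G,H,A,B] q_used=1 → run D
t=14: queue=[C,F,E,G,H,A,B,D] q_used=0 → run C
t=15: queue=[C,F,E,G,H,A,B,D] q_used=1 → run C
t=16: queue=[F,E,G,H,A,B,D,C] q_used=0 → run F
t=17: queue=[F,E,G,H,A,B,D,C] q_used=1 → run F
t=18: queue=[E,G,H,A,B,D,C,F] q_used=0 → run E
t=19: queue=[G,H,A,B,D,C,F] q_used=0 → run G
t=20: queue=[G,H,A,B,D,C,F] q_used=1 → run G
t=21: queue=[H,A,B,D,C,F,G] q_used=0 → run H
t=22: queue=[H,A,B,D,C,F,G] q_used=1 → run H
t=23: queue=[A,B,D,C,F,G] q_used=0 → run A
t=24: queue=[A,B,D,C,F,G] q_used=1 → run A
t=25: queue=[B,D,C,F,G] q_used=0 → run B
t=26: queue=[D,C,F,G] q_used=0 → run D
t=27: queue=[D,C,F,G] q_used=1 → run D
t=28: queue=[C,F,G] q_used=0 → run C
t=29: queue=[C,F,G] q_used=1 → run C
t=30: queue=[F,G,C] q_used=0 → run F
t=31: queue=[F,G,C] q_used=1 → run F
t=32: queue=[G,C,F] q_used=0 → run G
t=33: queue=[G,C,F] q_used=1 → run G
t=34: queue=[C,F,G] q_used=0 → run C
t=35: queue=[C,F,G] q_used=1 → run C
t=36: queue=[F,G] q_used=0 → run F
t=37: queue=[F,G] q_used=1 → run F
t=38: queue=[G,F] q_used=0 → run G
t=39: queue=[G,F] q_used=1 → run G
t=40: queue=[F] q_used=0 → run F
t=41: queue=[F] q_used=1 → run F
t=42: (idle)
t=43: (idle)
t=44: (idle)
t=45: (idle)
t=46: (idle)
t=47: (idle)

completion order = E, H, A, B, D, C, G, F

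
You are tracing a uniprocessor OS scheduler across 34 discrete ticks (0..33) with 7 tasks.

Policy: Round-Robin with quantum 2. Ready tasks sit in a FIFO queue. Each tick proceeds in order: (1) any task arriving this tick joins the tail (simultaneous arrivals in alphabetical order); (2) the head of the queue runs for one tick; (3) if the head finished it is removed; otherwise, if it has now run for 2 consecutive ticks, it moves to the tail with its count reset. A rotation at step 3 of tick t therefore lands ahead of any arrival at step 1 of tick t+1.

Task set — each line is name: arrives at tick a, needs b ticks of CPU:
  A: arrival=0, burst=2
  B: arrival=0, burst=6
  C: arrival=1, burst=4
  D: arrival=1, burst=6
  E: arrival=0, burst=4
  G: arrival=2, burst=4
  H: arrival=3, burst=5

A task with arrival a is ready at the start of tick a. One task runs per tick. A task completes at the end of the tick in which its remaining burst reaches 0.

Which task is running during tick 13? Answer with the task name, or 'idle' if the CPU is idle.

t=0: queue=[A,B,E] q_used=0 → run A
t=1: queue=[A,B,E,C,D] q_used=1 → run A
t=2: queue=[B,E,C,D,G] q_used=0 → run B
t=3: queue=[B,E,C,D,G,H] q_used=1 → run B
t=4: queue=[E,C,D,G,H,B] q_used=0 → run E
t=5: queue=[E,C,D,G,H,B] q_used=1 → run E
t=6: queue=[C,D,G,H,B,E] q_used=0 → run C
t=7: queue=[C,D,G,H,B,E] q_used=1 → run C
t=8: queue=[D,G,H,B,E,C] q_used=0 → run D
t=9: queue=[D,G,H,B,E,C] q_used=1 → run D
t=10: queue=[G,H,B,E,C,D] q_used=0 → run G
t=11: queue=[G,H,B,E,C,D] q_used=1 → run G
t=12: queue=[H,B,E,C,D,G] q_used=0 → run H
t=13: queue=[H,B,E,C,D,G] q_used=1 → run H
t=14: queue=[B,E,C,D,G,H] q_used=0 → run B
t=15: queue=[B,E,C,D,G,H] q_used=1 → run B
t=16: queue=[E,C,D,G,H,B] q_used=0 → run E
t=17: queue=[E,C,D,G,H,B] q_used=1 → run E
t=18: queue=[C,D,G,H,B] q_used=0 → run C
t=19: queue=[C,D,G,H,B] q_used=1 → run C
t=20: queue=[D,G,H,B] q_used=0 → run D
t=21: queue=[D,G,H,B] q_used=1 → run D
t=22: queue=[G,H,B,D] q_used=0 → run G
t=23: queue=[G,H,B,D] q_used=1 → run G
t=24: queue=[H,B,D] q_used=0 → run H
t=25: queue=[H,B,D] q_used=1 → run H
t=26: queue=[B,D,H] q_used=0 → run B
t=27: queue=[B,D,H] q_used=1 → run B
t=28: queue=[D,H] q_used=0 → run D
t=29: queue=[D,H] q_used=1 → run D
t=30: queue=[H] q_used=0 → run H
t=31: (idle)
t=32: (idle)
t=33: (idle)

running at tick 13 = H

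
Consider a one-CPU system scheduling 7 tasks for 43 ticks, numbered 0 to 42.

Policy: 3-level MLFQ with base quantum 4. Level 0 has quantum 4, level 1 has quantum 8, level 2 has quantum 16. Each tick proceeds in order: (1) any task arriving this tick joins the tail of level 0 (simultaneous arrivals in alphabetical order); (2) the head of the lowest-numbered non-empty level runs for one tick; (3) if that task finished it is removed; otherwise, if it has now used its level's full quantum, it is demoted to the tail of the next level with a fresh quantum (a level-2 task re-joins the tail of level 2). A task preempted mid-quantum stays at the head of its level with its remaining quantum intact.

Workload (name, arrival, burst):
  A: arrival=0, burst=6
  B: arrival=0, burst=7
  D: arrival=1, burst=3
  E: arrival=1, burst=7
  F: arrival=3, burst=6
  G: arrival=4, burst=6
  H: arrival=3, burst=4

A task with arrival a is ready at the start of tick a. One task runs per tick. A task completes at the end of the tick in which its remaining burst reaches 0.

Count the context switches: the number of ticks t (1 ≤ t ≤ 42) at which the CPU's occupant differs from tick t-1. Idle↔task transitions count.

context switches = 12

t=0: L0/L1/L2 = AB/-/- → run A
t=1: L0/L1/L2 = ABDE/-/- → run A
t=2: L0/L1/L2 = ABDE/-/- → run A
t=3: L0/L1/L2 = ABDEFH/-/- → run A
t=4: L0/L1/L2 = BDEFHG/A/- → run B
t=5: L0/L1/L2 = BDEFHG/A/- → run B
t=6: L0/L1/L2 = BDEFHG/A/- → run B
t=7: L0/L1/L2 = BDEFHG/A/- → run B
t=8: L0/L1/L2 = DEFHG/AB/- → run D
t=9: L0/L1/L2 = DEFHG/AB/- → run D
t=10: L0/L1/L2 = DEFHG/AB/- → run D
t=11: L0/L1/L2 = EFHG/AB/- → run E
t=12: L0/L1/L2 = EFHG/AB/- → run E
t=13: L0/L1/L2 = EFHG/AB/- → run E
t=14: L0/L1/L2 = EFHG/AB/- → run E
t=15: L0/L1/L2 = FHG/ABE/- → run F
t=16: L0/L1/L2 = FHG/ABE/- → run F
t=17: L0/L1/L2 = FHG/ABE/- → run F
t=18: L0/L1/L2 = FHG/ABE/- → run F
t=19: L0/L1/L2 = HG/ABEF/- → run H
t=20: L0/L1/L2 = HG/ABEF/- → run H
t=21: L0/L1/L2 = HG/ABEF/- → run H
t=22: L0/L1/L2 = HG/ABEF/- → run H
t=23: L0/L1/L2 = G/ABEF/- → run G
t=24: L0/L1/L2 = G/ABEF/- → run G
t=25: L0/L1/L2 = G/ABEF/- → run G
t=26: L0/L1/L2 = G/ABEF/- → run G
t=27: L0/L1/L2 = -/ABEFG/- → run A
t=28: L0/L1/L2 = -/ABEFG/- → run A
t=29: L0/L1/L2 = -/BEFG/- → run B
t=30: L0/L1/L2 = -/BEFG/- → run B
t=31: L0/L1/L2 = -/BEFG/- → run B
t=32: L0/L1/L2 = -/EFG/- → run E
t=33: L0/L1/L2 = -/EFG/- → run E
t=34: L0/L1/L2 = -/EFG/- → run E
t=35: L0/L1/L2 = -/FG/- → run F
t=36: L0/L1/L2 = -/FG/- → run F
t=37: L0/L1/L2 = -/G/- → run G
t=38: L0/L1/L2 = -/G/- → run G
t=39: (idle)
t=40: (idle)
t=41: (idle)
t=42: (idle)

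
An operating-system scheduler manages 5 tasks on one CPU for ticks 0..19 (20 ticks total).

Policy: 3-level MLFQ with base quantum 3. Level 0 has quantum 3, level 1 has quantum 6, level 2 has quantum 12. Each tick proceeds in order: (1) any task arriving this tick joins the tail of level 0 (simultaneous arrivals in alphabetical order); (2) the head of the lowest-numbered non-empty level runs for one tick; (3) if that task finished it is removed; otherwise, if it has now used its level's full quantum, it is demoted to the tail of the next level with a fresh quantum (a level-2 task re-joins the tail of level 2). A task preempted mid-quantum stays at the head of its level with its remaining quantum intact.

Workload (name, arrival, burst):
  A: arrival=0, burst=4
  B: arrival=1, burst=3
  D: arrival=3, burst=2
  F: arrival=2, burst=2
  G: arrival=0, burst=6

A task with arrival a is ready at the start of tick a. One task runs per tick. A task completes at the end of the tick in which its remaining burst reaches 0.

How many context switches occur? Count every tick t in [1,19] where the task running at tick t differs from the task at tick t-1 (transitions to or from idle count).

t=0: L0/L1/L2 = AG/-/- → run A
t=1: L0/L1/L2 = AGB/-/- → run A
t=2: L0/L1/L2 = AGBF/-/- → run A
t=3: L0/L1/L2 = GBFD/A/- → run G
t=4: L0/L1/L2 = GBFD/A/- → run G
t=5: L0/L1/L2 = GBFD/A/- → run G
t=6: L0/L1/L2 = BFD/AG/- → run B
t=7: L0/L1/L2 = BFD/AG/- → run B
t=8: L0/L1/L2 = BFD/AG/- → run B
t=9: L0/L1/L2 = FD/AG/- → run F
t=10: L0/L1/L2 = FD/AG/- → run F
t=11: L0/L1/L2 = D/AG/- → run D
t=12: L0/L1/L2 = D/AG/- → run D
t=13: L0/L1/L2 = -/AG/- → run A
t=14: L0/L1/L2 = -/G/- → run G
t=15: L0/L1/L2 = -/G/- → run G
t=16: L0/L1/L2 = -/G/- → run G
t=17: (idle)
t=18: (idle)
t=19: (idle)

context switches = 7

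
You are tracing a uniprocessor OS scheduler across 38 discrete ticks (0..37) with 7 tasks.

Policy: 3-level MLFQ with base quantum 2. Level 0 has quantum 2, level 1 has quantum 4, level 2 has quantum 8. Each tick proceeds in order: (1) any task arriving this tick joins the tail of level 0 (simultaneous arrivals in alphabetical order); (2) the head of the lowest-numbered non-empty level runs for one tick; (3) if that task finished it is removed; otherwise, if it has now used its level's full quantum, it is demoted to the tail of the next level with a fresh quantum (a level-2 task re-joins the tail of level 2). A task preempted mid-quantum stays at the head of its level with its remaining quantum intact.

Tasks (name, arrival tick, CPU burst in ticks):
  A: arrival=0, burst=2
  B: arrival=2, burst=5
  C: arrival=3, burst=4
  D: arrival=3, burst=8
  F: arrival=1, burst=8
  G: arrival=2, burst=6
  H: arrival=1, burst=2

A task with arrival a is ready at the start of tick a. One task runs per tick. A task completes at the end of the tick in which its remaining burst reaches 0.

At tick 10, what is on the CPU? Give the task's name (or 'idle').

t=0: L0/L1/L2 = A/-/- → run A
t=1: L0/L1/L2 = AFH/-/- → run A
t=2: L0/L1/L2 = FHBG/-/- → run F
t=3: L0/L1/L2 = FHBGCD/-/- → run F
t=4: L0/L1/L2 = HBGCD/F/- → run H
t=5: L0/L1/L2 = HBGCD/F/- → run H
t=6: L0/L1/L2 = BGCD/F/- → run B
t=7: L0/L1/L2 = BGCD/F/- → run B
t=8: L0/L1/L2 = GCD/FB/- → run G
t=9: L0/L1/L2 = GCD/FB/- → run G
t=10: L0/L1/L2 = CD/FBG/- → run C
t=11: L0/L1/L2 = CD/FBG/- → run C
t=12: L0/L1/L2 = D/FBGC/- → run D
t=13: L0/L1/L2 = D/FBGC/- → run D
t=14: L0/L1/L2 = -/FBGCD/- → run F
t=15: L0/L1/L2 = -/FBGCD/- → run F
t=16: L0/L1/L2 = -/FBGCD/- → run F
t=17: L0/L1/L2 = -/FBGCD/- → run F
t=18: L0/L1/L2 = -/BGCD/F → run B
t=19: L0/L1/L2 = -/BGCD/F → run B
t=20: L0/L1/L2 = -/BGCD/F → run B
t=21: L0/L1/L2 = -/GCD/F → run G
t=22: L0/L1/L2 = -/GCD/F → run G
t=23: L0/L1/L2 = -/GCD/F → run G
t=24: L0/L1/L2 = -/GCD/F → run G
t=25: L0/L1/L2 = -/CD/F → run C
t=26: L0/L1/L2 = -/CD/F → run C
t=27: L0/L1/L2 = -/D/F → run D
t=28: L0/L1/L2 = -/D/F → run D
t=29: L0/L1/L2 = -/D/F → run D
t=30: L0/L1/L2 = -/D/F → run D
t=31: L0/L1/L2 = -/-/FD → run F
t=32: L0/L1/L2 = -/-/FD → run F
t=33: L0/L1/L2 = -/-/D → run D
t=34: L0/L1/L2 = -/-/D → run D
t=35: (idle)
t=36: (idle)
t=37: (idle)

running at tick 10 = C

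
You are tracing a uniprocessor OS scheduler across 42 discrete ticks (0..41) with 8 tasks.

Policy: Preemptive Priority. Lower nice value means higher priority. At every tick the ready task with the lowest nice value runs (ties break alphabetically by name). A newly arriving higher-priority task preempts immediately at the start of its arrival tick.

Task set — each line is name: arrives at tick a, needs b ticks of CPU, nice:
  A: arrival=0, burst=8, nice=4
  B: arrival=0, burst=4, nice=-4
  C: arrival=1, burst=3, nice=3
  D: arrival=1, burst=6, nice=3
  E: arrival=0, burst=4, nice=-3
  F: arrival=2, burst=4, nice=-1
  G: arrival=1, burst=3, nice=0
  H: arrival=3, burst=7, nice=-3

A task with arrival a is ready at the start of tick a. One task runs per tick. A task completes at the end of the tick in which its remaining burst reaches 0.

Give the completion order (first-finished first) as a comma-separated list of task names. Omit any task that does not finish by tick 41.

completion order = B, E, H, F, G, C, D, A

t=0: ready={A,B,E} → run B
t=1: ready={A,B,C,D,E,G} → run B
t=2: ready={A,B,C,D,E,F,G} → run B
t=3: ready={A,B,C,D,E,F,G,H} → run B
t=4: ready={A,C,D,E,F,G,H} → run E
t=5: ready={A,C,D,E,F,G,H} → run E
t=6: ready={A,C,D,E,F,G,H} → run E
t=7: ready={A,C,D,E,F,G,H} → run E
t=8: ready={A,C,D,F,G,H} → run H
t=9: ready={A,C,D,F,G,H} → run H
t=10: ready={A,C,D,F,G,H} → run H
t=11: ready={A,C,D,F,G,H} → run H
t=12: ready={A,C,D,F,G,H} → run H
t=13: ready={A,C,D,F,G,H} → run H
t=14: ready={A,C,D,F,G,H} → run H
t=15: ready={A,C,D,F,G} → run F
t=16: ready={A,C,D,F,G} → run F
t=17: ready={A,C,D,F,G} → run F
t=18: ready={A,C,D,F,G} → run F
t=19: ready={A,C,D,G} → run G
t=20: ready={A,C,D,G} → run G
t=21: ready={A,C,D,G} → run G
t=22: ready={A,C,D} → run C
t=23: ready={A,C,D} → run C
t=24: ready={A,C,D} → run C
t=25: ready={A,D} → run D
t=26: ready={A,D} → run D
t=27: ready={A,D} → run D
t=28: ready={A,D} → run D
t=29: ready={A,D} → run D
t=30: ready={A,D} → run D
t=31: ready={A} → run A
t=32: ready={A} → run A
t=33: ready={A} → run A
t=34: ready={A} → run A
t=35: ready={A} → run A
t=36: ready={A} → run A
t=37: ready={A} → run A
t=38: ready={A} → run A
t=39: (idle)
t=40: (idle)
t=41: (idle)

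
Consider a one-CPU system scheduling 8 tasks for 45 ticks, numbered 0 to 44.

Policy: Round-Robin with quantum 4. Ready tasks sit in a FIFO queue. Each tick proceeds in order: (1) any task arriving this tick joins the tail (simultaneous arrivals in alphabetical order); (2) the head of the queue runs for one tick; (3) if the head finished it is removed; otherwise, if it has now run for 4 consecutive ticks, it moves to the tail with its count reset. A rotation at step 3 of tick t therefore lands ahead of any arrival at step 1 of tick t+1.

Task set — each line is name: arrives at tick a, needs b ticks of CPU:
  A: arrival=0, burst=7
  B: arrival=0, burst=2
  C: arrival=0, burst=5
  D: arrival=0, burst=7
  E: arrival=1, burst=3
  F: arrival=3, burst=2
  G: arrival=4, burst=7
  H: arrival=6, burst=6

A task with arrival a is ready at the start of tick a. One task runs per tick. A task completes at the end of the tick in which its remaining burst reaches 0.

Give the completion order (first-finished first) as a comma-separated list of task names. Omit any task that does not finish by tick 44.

t=0: queue=[A,B,C,D] q_used=0 → run A
t=1: queue=[A,B,C,D,E] q_used=1 → run A
t=2: queue=[A,B,C,D,E] q_used=2 → run A
t=3: queue=[A,B,C,D,E,F] q_used=3 → run A
t=4: queue=[B,C,D,E,F,A,G] q_used=0 → run B
t=5: queue=[B,C,D,E,F,A,G] q_used=1 → run B
t=6: queue=[C,D,E,F,A,G,H] q_used=0 → run C
t=7: queue=[C,D,E,F,A,G,H] q_used=1 → run C
t=8: queue=[C,D,E,F,A,G,H] q_used=2 → run C
t=9: queue=[C,D,E,F,A,G,H] q_used=3 → run C
t=10: queue=[D,E,F,A,G,H,C] q_used=0 → run D
t=11: queue=[D,E,F,A,G,H,C] q_used=1 → run D
t=12: queue=[D,E,F,A,G,H,C] q_used=2 → run D
t=13: queue=[D,E,F,A,G,H,C] q_used=3 → run D
t=14: queue=[E,F,A,G,H,C,D] q_used=0 → run E
t=15: queue=[E,F,A,G,H,C,D] q_used=1 → run E
t=16: queue=[E,F,A,G,H,C,D] q_used=2 → run E
t=17: queue=[F,A,G,H,C,D] q_used=0 → run F
t=18: queue=[F,A,G,H,C,D] q_used=1 → run F
t=19: queue=[A,G,H,C,D] q_used=0 → run A
t=20: queue=[A,G,H,C,D] q_used=1 → run A
t=21: queue=[A,G,H,C,D] q_used=2 → run A
t=22: queue=[G,H,C,D] q_used=0 → run G
t=23: queue=[G,H,C,D] q_used=1 → run G
t=24: queue=[G,H,C,D] q_used=2 → run G
t=25: queue=[G,H,C,D] q_used=3 → run G
t=26: queue=[H,C,D,G] q_used=0 → run H
t=27: queue=[H,C,D,G] q_used=1 → run H
t=28: queue=[H,C,D,G] q_used=2 → run H
t=29: queue=[H,C,D,G] q_used=3 → run H
t=30: queue=[C,D,G,H] q_used=0 → run C
t=31: queue=[D,G,H] q_used=0 → run D
t=32: queue=[D,G,H] q_used=1 → run D
t=33: queue=[D,G,H] q_used=2 → run D
t=34: queue=[G,H] q_used=0 → run G
t=35: queue=[G,H] q_used=1 → run G
t=36: queue=[G,H] q_used=2 → run G
t=37: queue=[H] q_used=0 → run H
t=38: queue=[H] q_used=1 → run H
t=39: (idle)
t=40: (idle)
t=41: (idle)
t=42: (idle)
t=43: (idle)
t=44: (idle)

completion order = B, E, F, A, C, D, G, H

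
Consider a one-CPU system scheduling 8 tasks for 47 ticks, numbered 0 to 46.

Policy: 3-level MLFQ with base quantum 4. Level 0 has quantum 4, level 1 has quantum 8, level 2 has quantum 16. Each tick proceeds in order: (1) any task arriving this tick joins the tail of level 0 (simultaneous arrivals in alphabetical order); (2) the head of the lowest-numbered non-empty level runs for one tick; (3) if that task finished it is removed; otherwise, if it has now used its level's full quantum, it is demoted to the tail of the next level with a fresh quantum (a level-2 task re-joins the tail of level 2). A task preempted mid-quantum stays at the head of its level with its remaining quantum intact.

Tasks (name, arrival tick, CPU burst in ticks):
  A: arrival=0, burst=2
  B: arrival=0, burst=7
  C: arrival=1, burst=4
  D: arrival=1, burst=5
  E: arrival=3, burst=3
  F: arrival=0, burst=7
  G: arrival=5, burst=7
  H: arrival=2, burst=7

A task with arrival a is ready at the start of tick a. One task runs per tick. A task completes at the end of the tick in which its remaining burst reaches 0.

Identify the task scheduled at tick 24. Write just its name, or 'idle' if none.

running at tick 24 = E

t=0: L0/L1/L2 = ABF/-/- → run A
t=1: L0/L1/L2 = ABFCD/-/- → run A
t=2: L0/L1/L2 = BFCDH/-/- → run B
t=3: L0/L1/L2 = BFCDHE/-/- → run B
t=4: L0/L1/L2 = BFCDHE/-/- → run B
t=5: L0/L1/L2 = BFCDHEG/-/- → run B
t=6: L0/L1/L2 = FCDHEG/B/- → run F
t=7: L0/L1/L2 = FCDHEG/B/- → run F
t=8: L0/L1/L2 = FCDHEG/B/- → run F
t=9: L0/L1/L2 = FCDHEG/B/- → run F
t=10: L0/L1/L2 = CDHEG/BF/- → run C
t=11: L0/L1/L2 = CDHEG/BF/- → run C
t=12: L0/L1/L2 = CDHEG/BF/- → run C
t=13: L0/L1/L2 = CDHEG/BF/- → run C
t=14: L0/L1/L2 = DHEG/BF/- → run D
t=15: L0/L1/L2 = DHEG/BF/- → run D
t=16: L0/L1/L2 = DHEG/BF/- → run D
t=17: L0/L1/L2 = DHEG/BF/- → run D
t=18: L0/L1/L2 = HEG/BFD/- → run H
t=19: L0/L1/L2 = HEG/BFD/- → run H
t=20: L0/L1/L2 = HEG/BFD/- → run H
t=21: L0/L1/L2 = HEG/BFD/- → run H
t=22: L0/L1/L2 = EG/BFDH/- → run E
t=23: L0/L1/L2 = EG/BFDH/- → run E
t=24: L0/L1/L2 = EG/BFDH/- → run E
t=25: L0/L1/L2 = G/BFDH/- → run G
t=26: L0/L1/L2 = G/BFDH/- → run G
t=27: L0/L1/L2 = G/BFDH/- → run G
t=28: L0/L1/L2 = G/BFDH/- → run G
t=29: L0/L1/L2 = -/BFDHG/- → run B
t=30: L0/L1/L2 = -/BFDHG/- → run B
t=31: L0/L1/L2 = -/BFDHG/- → run B
t=32: L0/L1/L2 = -/FDHG/- → run F
t=33: L0/L1/L2 = -/FDHG/- → run F
t=34: L0/L1/L2 = -/FDHG/- → run F
t=35: L0/L1/L2 = -/DHG/- → run D
t=36: L0/L1/L2 = -/HG/- → run H
t=37: L0/L1/L2 = -/HG/- → run H
t=38: L0/L1/L2 = -/HG/- → run H
t=39: L0/L1/L2 = -/G/- → run G
t=40: L0/L1/L2 = -/G/- → run G
t=41: L0/L1/L2 = -/G/- → run G
t=42: (idle)
t=43: (idle)
t=44: (idle)
t=45: (idle)
t=46: (idle)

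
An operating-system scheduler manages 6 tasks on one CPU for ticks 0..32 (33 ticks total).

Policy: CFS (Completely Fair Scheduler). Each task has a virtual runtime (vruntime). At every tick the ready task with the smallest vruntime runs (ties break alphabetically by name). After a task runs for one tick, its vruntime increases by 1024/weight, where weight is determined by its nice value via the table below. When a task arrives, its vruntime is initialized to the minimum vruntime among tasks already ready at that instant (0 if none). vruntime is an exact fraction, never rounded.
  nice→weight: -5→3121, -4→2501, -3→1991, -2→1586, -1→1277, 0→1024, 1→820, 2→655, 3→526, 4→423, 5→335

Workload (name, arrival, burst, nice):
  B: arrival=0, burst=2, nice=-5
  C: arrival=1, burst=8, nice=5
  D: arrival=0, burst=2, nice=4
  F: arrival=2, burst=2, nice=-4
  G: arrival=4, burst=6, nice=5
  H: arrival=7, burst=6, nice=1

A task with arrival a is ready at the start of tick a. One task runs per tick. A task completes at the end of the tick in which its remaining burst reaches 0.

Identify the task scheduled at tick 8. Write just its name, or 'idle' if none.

t=0: vr[B=0 D=0] → run B
t=1: vr[B=1024/3121 C=0 D=0] → run C
t=2: vr[B=1024/3121 C=1024/335 D=0 F=0] → run D
t=3: vr[B=1024/3121 C=1024/335 D=1024/423 F=0] → run F
t=4: vr[B=1024/3121 C=1024/335 D=1024/423 F=1024/2501 G=1024/3121] → run B
t=5: vr[C=1024/335 D=1024/423 F=1024/2501 G=1024/3121] → run G
t=6: vr[C=1024/335 D=1024/423 F=1024/2501 G=3538944/1045535] → run F
t=7: vr[C=1024/335 D=1024/423 G=3538944/1045535 H=1024/423] → run D
t=8: vr[C=1024/335 G=3538944/1045535 H=1024/423] → run H
t=9: vr[C=1024/335 G=3538944/1045535 H=318208/86715] → run C
t=10: vr[C=2048/335 G=3538944/1045535 H=318208/86715] → run G
t=11: vr[C=2048/335 G=6734848/1045535 H=318208/86715] → run H
t=12: vr[C=2048/335 G=6734848/1045535 H=426496/86715] → run H
t=13: vr[C=2048/335 G=6734848/1045535 H=534784/86715] → run C
t=14: vr[C=3072/335 G=6734848/1045535 H=534784/86715] → run H
t=15: vr[C=3072/335 G=6734848/1045535 H=643072/86715] → run G
t=16: vr[C=3072/335 G=9930752/1045535 H=643072/86715] → run H
t=17: vr[C=3072/335 G=9930752/1045535 H=150272/17343] → run H
t=18: vr[C=3072/335 G=9930752/1045535] → run C
t=19: vr[C=4096/335 G=9930752/1045535] → run G
t=20: vr[C=4096/335 G=13126656/1045535] → run C
t=21: vr[C=1024/67 G=13126656/1045535] → run G
t=22: vr[C=1024/67 G=3264512/209107] → run C
t=23: vr[C=6144/335 G=3264512/209107] → run G
t=24: vr[C=6144/335] → run C
t=25: vr[C=7168/335] → run C
t=26: (idle)
t=27: (idle)
t=28: (idle)
t=29: (idle)
t=30: (idle)
t=31: (idle)
t=32: (idle)

running at tick 8 = H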